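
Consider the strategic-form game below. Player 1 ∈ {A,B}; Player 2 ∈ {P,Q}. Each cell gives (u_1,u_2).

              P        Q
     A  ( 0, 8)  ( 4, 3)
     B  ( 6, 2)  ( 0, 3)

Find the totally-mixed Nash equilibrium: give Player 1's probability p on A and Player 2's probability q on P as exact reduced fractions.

P1 indiff ⇒ q·0+(1-q)·4 = q·6+(1-q)·0 ⇒ q(-6) = (1-q)(-4) ⇒ q = 2/5
P2 indiff ⇒ p·8+(1-p)·2 = p·3+(1-p)·3 ⇒ p(5) = (1-p)(1) ⇒ p = 1/6

P1 mixes 1/6 on A; P2 mixes 2/5 on P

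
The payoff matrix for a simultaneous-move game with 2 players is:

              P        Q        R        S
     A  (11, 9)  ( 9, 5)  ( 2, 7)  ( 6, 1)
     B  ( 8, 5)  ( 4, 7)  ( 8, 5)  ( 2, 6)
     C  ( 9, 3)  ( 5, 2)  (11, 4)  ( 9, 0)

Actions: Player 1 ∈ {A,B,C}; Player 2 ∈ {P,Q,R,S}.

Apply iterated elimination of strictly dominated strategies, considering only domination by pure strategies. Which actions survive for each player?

P1 drop B (C beats it: P:9>8 Q:5>4 R:11>8 S:9>2)
P2 drop Q (P beats it: A:9>5 C:3>2)
P2 drop S (P beats it: A:9>1 C:3>0)
P1→{A,C} P2→{P,R}

IESDS → P1:{A,C} P2:{P,R}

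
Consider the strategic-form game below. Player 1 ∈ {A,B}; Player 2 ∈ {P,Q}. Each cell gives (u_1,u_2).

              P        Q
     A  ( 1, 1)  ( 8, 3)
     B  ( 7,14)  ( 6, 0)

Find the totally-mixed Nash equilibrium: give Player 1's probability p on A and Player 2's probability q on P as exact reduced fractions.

P1 indiff ⇒ q·1+(1-q)·8 = q·7+(1-q)·6 ⇒ q(-6) = (1-q)(-2) ⇒ q = 1/4
P2 indiff ⇒ p·1+(1-p)·14 = p·3+(1-p)·0 ⇒ p(-2) = (1-p)(-14) ⇒ p = 7/8

P1 mixes 7/8 on A; P2 mixes 1/4 on P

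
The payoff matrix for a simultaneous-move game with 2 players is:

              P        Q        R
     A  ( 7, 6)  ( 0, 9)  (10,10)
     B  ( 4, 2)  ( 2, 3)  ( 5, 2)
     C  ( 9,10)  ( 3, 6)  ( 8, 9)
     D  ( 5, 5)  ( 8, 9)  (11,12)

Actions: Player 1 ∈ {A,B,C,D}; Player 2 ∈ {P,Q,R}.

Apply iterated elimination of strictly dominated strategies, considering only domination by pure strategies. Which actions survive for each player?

P1 drop B (C beats it: P:9>4 Q:3>2 R:8>5)
P2 drop Q (R beats it: A:10>9 C:9>6 D:12>9)
P1→{A,C,D} P2→{P,R}

Remaining: P1:{A,C,D} P2:{P,R}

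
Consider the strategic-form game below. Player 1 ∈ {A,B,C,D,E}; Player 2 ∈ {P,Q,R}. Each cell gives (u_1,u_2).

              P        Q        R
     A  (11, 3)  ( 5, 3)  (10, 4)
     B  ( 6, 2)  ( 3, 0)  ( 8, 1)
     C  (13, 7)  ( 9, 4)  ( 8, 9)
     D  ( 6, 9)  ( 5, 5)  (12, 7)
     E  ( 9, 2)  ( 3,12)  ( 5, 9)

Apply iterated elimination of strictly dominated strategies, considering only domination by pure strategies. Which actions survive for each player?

IESDS → P1:{A,C,D} P2:{P,R}

P1 drop B (A beats it: P:11>6 Q:5>3 R:10>8)
P1 drop E (A beats it: P:11>9 Q:5>3 R:10>5)
P2 drop Q (R beats it: A:4>3 C:9>4 D:7>5)
P1→{A,C,D} P2→{P,R}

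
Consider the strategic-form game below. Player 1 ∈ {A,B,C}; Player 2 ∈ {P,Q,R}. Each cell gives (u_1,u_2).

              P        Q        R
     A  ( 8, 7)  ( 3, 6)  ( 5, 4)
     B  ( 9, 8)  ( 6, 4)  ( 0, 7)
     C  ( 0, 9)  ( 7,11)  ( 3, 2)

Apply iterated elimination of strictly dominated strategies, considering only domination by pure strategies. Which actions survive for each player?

P2 drop R (P beats it: A:7>4 B:8>7 C:9>2)
P1 drop A (B beats it: P:9>8 Q:6>3)
P1→{B,C} P2→{P,Q}

IESDS → P1:{B,C} P2:{P,Q}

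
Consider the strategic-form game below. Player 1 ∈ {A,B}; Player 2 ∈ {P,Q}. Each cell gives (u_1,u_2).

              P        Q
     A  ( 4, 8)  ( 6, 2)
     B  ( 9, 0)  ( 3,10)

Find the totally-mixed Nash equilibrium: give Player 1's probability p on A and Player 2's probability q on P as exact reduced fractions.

P1 mixes 5/8 on A; P2 mixes 3/8 on P

P1 indiff ⇒ q·4+(1-q)·6 = q·9+(1-q)·3 ⇒ q(-5) = (1-q)(-3) ⇒ q = 3/8
P2 indiff ⇒ p·8+(1-p)·0 = p·2+(1-p)·10 ⇒ p(6) = (1-p)(10) ⇒ p = 5/8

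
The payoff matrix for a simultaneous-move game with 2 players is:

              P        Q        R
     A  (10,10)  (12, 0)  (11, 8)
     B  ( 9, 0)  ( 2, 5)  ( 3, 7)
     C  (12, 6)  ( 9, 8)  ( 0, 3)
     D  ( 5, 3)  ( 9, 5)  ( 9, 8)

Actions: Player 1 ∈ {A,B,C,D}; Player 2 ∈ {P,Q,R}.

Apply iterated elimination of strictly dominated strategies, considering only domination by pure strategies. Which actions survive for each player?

P1 drop B (A beats it: P:10>9 Q:12>2 R:11>3)
P1 drop D (A beats it: P:10>5 Q:12>9 R:11>9)
P2 drop R (P beats it: A:10>8 C:6>3)
P1→{A,C} P2→{P,Q}

Remaining: P1:{A,C} P2:{P,Q}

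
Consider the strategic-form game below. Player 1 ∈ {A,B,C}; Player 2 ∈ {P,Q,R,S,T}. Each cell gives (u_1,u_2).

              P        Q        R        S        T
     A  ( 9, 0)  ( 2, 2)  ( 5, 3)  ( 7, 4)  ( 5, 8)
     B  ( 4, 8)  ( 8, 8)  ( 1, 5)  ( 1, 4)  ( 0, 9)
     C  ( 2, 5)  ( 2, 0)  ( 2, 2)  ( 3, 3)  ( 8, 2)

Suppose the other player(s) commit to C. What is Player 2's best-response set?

u_2(P vs C) = 5
u_2(Q vs C) = 0
u_2(R vs C) = 2
u_2(S vs C) = 3
u_2(T vs C) = 2
max payoff 5 at {P}

argmax u_2 = {P}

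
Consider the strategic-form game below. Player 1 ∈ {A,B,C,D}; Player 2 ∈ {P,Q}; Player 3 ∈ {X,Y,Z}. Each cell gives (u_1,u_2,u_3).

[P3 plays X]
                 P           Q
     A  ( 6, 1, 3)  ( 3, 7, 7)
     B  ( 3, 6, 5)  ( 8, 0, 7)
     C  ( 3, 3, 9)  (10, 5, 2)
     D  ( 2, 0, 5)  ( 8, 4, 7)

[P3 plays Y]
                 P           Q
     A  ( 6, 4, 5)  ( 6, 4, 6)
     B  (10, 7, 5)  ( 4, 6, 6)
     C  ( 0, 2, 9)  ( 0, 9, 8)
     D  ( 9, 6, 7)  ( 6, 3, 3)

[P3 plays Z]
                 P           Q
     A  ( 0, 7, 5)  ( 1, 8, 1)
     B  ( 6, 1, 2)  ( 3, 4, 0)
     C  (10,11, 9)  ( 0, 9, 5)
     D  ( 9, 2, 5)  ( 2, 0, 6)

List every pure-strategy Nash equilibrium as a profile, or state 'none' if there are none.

NE set: (B,P,Y), (C,P,Z)

(A,P,X): not NE [P2→Q gives 7>1; P3→Z gives 5>3]
(A,P,Y): not NE [P1→B gives 10>6]
(A,P,Z): not NE [P1→C gives 10>0; P2→Q gives 8>7]
(A,Q,X): not NE [P1→C gives 10>3]
(A,Q,Y): not NE [P3→X gives 7>6]
(A,Q,Z): not NE [P1→B gives 3>1; P3→X gives 7>1]
(B,P,X): not NE [P1→A gives 6>3]
(B,P,Y): NE
(B,P,Z): not NE [P1→C gives 10>6; P2→Q gives 4>1; P3→Y gives 5>2]
(B,Q,X): not NE [P1→C gives 10>8; P2→P gives 6>0]
(B,Q,Y): not NE [P1→D gives 6>4; P2→P gives 7>6; P3→X gives 7>6]
(B,Q,Z): not NE [P3→X gives 7>0]
(C,P,X): not NE [P1→A gives 6>3; P2→Q gives 5>3]
(C,P,Y): not NE [P1→B gives 10>0; P2→Q gives 9>2]
(C,P,Z): NE
(C,Q,X): not NE [P3→Y gives 8>2]
(C,Q,Y): not NE [P1→D gives 6>0]
(C,Q,Z): not NE [P1→B gives 3>0; P2→P gives 11>9; P3→Y gives 8>5]
(D,P,X): not NE [P1→A gives 6>2; P2→Q gives 4>0; P3→Y gives 7>5]
(D,P,Y): not NE [P1→B gives 10>9]
(D,P,Z): not NE [P1→C gives 10>9; P3→Y gives 7>5]
(D,Q,X): not NE [P1→C gives 10>8]
(D,Q,Y): not NE [P2→P gives 6>3; P3→X gives 7>3]
(D,Q,Z): not NE [P1→B gives 3>2; P2→P gives 2>0; P3→X gives 7>6]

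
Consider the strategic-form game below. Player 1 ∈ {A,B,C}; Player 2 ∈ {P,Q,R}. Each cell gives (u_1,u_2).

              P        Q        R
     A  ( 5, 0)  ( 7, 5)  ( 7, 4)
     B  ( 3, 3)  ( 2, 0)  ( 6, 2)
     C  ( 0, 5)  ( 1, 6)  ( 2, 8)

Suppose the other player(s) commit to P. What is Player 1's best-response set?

P1 best: {A}

u_1(A vs P) = 5
u_1(B vs P) = 3
u_1(C vs P) = 0
max payoff 5 at {A}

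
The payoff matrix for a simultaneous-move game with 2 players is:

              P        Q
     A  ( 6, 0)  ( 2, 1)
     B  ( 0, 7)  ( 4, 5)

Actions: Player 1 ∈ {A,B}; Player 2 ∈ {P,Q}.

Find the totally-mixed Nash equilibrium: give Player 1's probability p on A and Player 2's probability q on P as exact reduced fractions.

(p,q) = (2/3, 1/4)

P1 indiff ⇒ q·6+(1-q)·2 = q·0+(1-q)·4 ⇒ q(6) = (1-q)(2) ⇒ q = 1/4
P2 indiff ⇒ p·0+(1-p)·7 = p·1+(1-p)·5 ⇒ p(-1) = (1-p)(-2) ⇒ p = 2/3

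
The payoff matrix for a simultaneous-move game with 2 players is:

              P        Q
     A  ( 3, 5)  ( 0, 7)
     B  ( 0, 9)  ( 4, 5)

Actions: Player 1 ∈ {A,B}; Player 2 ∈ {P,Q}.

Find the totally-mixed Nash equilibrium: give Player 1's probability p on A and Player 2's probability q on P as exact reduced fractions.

P1 indiff ⇒ q·3+(1-q)·0 = q·0+(1-q)·4 ⇒ q(3) = (1-q)(4) ⇒ q = 4/7
P2 indiff ⇒ p·5+(1-p)·9 = p·7+(1-p)·5 ⇒ p(-2) = (1-p)(-4) ⇒ p = 2/3

P1 mixes 2/3 on A; P2 mixes 4/7 on P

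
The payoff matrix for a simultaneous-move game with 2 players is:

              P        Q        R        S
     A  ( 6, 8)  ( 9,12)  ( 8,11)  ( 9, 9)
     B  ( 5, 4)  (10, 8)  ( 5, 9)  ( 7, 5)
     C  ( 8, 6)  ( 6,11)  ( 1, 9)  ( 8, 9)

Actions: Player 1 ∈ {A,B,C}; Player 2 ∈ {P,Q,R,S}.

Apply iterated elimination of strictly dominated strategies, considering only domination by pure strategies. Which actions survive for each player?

P2 drop P (Q beats it: A:12>8 B:8>4 C:11>6)
P1 drop C (A beats it: Q:9>6 R:8>1 S:9>8)
P2 drop S (Q beats it: A:12>9 B:8>5)
P1→{A,B} P2→{Q,R}

IESDS → P1:{A,B} P2:{Q,R}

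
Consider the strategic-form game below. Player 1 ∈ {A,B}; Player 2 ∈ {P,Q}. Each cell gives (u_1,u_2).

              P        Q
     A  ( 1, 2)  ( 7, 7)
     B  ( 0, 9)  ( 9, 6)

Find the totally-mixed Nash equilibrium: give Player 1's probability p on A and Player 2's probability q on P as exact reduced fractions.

(p,q) = (3/8, 2/3)

P1 indiff ⇒ q·1+(1-q)·7 = q·0+(1-q)·9 ⇒ q(1) = (1-q)(2) ⇒ q = 2/3
P2 indiff ⇒ p·2+(1-p)·9 = p·7+(1-p)·6 ⇒ p(-5) = (1-p)(-3) ⇒ p = 3/8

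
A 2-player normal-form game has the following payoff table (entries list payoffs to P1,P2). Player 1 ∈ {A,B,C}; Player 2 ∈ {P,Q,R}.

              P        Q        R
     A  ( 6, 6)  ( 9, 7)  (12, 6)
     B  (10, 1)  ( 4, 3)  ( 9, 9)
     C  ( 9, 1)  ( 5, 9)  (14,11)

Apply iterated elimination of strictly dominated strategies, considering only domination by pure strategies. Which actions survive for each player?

P2 drop P (Q beats it: A:7>6 B:3>1 C:9>1)
P1 drop B (A beats it: Q:9>4 R:12>9)
P1→{A,C} P2→{Q,R}

IESDS → P1:{A,C} P2:{Q,R}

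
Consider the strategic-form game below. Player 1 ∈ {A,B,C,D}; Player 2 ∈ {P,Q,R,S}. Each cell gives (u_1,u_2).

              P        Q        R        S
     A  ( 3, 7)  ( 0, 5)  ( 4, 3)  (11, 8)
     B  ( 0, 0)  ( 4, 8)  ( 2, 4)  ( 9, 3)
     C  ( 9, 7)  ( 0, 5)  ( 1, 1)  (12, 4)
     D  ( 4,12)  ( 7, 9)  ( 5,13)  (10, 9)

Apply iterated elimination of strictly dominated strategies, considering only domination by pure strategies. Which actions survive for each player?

IESDS → P1:{A,C,D} P2:{P,R,S}

P1 drop B (D beats it: P:4>0 Q:7>4 R:5>2 S:10>9)
P2 drop Q (P beats it: A:7>5 C:7>5 D:12>9)
P1→{A,C,D} P2→{P,R,S}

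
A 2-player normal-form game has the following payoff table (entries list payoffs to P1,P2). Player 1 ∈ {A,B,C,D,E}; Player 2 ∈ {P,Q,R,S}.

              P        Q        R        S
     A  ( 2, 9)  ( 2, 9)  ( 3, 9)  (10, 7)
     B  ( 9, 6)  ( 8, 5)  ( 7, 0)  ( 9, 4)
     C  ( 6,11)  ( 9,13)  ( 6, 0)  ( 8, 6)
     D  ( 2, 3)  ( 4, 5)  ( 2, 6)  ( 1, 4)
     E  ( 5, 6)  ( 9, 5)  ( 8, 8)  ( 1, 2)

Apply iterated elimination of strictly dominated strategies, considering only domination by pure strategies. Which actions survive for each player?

Remaining: P1:{B,C,E} P2:{P,Q,R}

P1 drop D (B beats it: P:9>2 Q:8>4 R:7>2 S:9>1)
P2 drop S (P beats it: A:9>7 B:6>4 C:11>6 E:6>2)
P1 drop A (B beats it: P:9>2 Q:8>2 R:7>3)
P1→{B,C,E} P2→{P,Q,R}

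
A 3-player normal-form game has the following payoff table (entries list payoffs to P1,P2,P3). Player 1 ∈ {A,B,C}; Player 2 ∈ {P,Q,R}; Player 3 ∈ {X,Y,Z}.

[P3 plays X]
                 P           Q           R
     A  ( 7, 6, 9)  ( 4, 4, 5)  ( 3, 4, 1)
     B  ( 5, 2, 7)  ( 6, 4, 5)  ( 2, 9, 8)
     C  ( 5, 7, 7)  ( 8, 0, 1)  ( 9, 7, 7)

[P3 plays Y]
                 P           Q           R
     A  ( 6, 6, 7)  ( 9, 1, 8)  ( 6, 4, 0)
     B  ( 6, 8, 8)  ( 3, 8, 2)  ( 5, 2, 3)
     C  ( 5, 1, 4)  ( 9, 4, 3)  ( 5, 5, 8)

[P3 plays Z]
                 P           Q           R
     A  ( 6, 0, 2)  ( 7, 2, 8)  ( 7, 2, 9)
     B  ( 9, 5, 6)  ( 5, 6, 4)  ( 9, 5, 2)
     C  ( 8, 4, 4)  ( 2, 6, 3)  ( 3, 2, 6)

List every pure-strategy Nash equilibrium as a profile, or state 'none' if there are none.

(A,P,X): NE
(A,P,Y): not NE [P3→X gives 9>7]
(A,P,Z): not NE [P1→B gives 9>6; P2→R gives 2>0; P3→X gives 9>2]
(A,Q,X): not NE [P1→C gives 8>4; P2→P gives 6>4; P3→Z gives 8>5]
(A,Q,Y): not NE [P2→P gives 6>1]
(A,Q,Z): NE
(A,R,X): not NE [P1→C gives 9>3; P2→P gives 6>4; P3→Z gives 9>1]
(A,R,Y): not NE [P2→P gives 6>4; P3→Z gives 9>0]
(A,R,Z): not NE [P1→B gives 9>7]
(B,P,X): not NE [P1→A gives 7>5; P2→R gives 9>2; P3→Y gives 8>7]
(B,P,Y): NE
(B,P,Z): not NE [P2→Q gives 6>5; P3→Y gives 8>6]
(B,Q,X): not NE [P1→C gives 8>6; P2→R gives 9>4]
(B,Q,Y): not NE [P1→C gives 9>3; P3→X gives 5>2]
(B,Q,Z): not NE [P1→A gives 7>5; P3→X gives 5>4]
(B,R,X): not NE [P1→C gives 9>2]
(B,R,Y): not NE [P1→A gives 6>5; P2→Q gives 8>2; P3→X gives 8>3]
(B,R,Z): not NE [P2→Q gives 6>5; P3→X gives 8>2]
(C,P,X): not NE [P1→A gives 7>5]
(C,P,Y): not NE [P1→B gives 6>5; P2→R gives 5>1; P3→X gives 7>4]
(C,P,Z): not NE [P1→B gives 9>8; P2→Q gives 6>4; P3→X gives 7>4]
(C,Q,X): not NE [P2→R gives 7>0; P3→Z gives 3>1]
(C,Q,Y): not NE [P2→R gives 5>4]
(C,Q,Z): not NE [P1→A gives 7>2]
(C,R,X): not NE [P3→Y gives 8>7]
(C,R,Y): not NE [P1→A gives 6>5]
(C,R,Z): not NE [P1→B gives 9>3; P2→Q gives 6>2; P3→Y gives 8>6]

NE set: (A,P,X), (A,Q,Z), (B,P,Y)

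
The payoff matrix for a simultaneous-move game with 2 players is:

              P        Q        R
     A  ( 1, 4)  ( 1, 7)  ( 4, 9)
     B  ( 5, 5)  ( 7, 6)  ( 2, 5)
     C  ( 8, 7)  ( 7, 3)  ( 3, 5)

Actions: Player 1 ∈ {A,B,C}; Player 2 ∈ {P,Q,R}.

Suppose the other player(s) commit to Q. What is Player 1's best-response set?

u_1(A vs Q) = 1
u_1(B vs Q) = 7
u_1(C vs Q) = 7
max payoff 7 at {B,C}

BR_1 = {B,C}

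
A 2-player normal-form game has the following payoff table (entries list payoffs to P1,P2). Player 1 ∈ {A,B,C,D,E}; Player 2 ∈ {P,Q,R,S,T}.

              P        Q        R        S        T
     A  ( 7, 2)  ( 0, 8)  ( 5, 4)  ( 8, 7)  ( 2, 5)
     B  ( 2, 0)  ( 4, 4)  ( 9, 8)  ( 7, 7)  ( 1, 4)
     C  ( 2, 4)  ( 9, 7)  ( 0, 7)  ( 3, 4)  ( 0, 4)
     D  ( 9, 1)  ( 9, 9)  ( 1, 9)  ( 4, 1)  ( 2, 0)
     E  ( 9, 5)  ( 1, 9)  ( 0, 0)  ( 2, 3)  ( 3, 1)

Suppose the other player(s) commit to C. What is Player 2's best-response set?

u_2(P vs C) = 4
u_2(Q vs C) = 7
u_2(R vs C) = 7
u_2(S vs C) = 4
u_2(T vs C) = 4
max payoff 7 at {Q,R}

BR_2 = {Q,R}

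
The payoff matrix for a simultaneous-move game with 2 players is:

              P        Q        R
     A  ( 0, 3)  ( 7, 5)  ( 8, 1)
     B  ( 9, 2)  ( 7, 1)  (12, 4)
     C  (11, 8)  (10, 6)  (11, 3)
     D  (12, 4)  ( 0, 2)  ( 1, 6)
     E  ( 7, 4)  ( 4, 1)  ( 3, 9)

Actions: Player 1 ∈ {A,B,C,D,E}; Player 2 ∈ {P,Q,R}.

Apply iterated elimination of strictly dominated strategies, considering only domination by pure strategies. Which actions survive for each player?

P1 drop A (C beats it: P:11>0 Q:10>7 R:11>8)
P1 drop E (B beats it: P:9>7 Q:7>4 R:12>3)
P2 drop Q (P beats it: B:2>1 C:8>6 D:4>2)
P1→{B,C,D} P2→{P,R}

Remaining: P1:{B,C,D} P2:{P,R}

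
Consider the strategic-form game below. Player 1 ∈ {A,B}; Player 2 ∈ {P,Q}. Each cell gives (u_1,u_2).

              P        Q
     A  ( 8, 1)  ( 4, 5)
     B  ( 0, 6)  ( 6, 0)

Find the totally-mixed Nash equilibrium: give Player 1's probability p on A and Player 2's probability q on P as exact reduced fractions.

(p,q) = (3/5, 1/5)

P1 indiff ⇒ q·8+(1-q)·4 = q·0+(1-q)·6 ⇒ q(8) = (1-q)(2) ⇒ q = 1/5
P2 indiff ⇒ p·1+(1-p)·6 = p·5+(1-p)·0 ⇒ p(-4) = (1-p)(-6) ⇒ p = 3/5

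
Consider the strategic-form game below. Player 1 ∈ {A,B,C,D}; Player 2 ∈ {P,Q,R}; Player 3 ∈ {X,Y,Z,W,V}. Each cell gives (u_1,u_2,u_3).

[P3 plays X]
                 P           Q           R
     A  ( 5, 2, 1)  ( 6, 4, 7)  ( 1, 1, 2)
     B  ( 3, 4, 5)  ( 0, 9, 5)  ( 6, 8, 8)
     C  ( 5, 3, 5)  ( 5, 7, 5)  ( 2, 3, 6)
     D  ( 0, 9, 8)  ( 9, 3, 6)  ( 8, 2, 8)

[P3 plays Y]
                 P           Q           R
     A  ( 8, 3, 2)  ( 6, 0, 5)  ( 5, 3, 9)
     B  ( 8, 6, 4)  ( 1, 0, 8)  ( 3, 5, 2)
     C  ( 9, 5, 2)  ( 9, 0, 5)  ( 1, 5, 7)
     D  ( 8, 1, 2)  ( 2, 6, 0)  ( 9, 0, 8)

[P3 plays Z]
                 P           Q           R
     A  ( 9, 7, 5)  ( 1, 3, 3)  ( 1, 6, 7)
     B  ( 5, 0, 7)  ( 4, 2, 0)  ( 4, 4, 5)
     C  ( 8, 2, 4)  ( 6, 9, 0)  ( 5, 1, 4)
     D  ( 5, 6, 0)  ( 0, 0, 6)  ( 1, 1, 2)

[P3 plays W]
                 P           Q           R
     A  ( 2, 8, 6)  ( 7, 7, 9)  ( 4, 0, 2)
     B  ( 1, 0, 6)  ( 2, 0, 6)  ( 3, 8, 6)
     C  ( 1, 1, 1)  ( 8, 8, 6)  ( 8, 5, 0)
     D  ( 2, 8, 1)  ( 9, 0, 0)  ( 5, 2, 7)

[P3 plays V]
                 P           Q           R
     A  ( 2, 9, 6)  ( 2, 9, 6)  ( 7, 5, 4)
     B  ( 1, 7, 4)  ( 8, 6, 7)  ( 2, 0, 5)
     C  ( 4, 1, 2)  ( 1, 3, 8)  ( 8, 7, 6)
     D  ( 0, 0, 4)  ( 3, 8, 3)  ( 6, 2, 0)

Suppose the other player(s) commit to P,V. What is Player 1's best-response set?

P1 best: {C}

u_1(A vs P,V) = 2
u_1(B vs P,V) = 1
u_1(C vs P,V) = 4
u_1(D vs P,V) = 0
max payoff 4 at {C}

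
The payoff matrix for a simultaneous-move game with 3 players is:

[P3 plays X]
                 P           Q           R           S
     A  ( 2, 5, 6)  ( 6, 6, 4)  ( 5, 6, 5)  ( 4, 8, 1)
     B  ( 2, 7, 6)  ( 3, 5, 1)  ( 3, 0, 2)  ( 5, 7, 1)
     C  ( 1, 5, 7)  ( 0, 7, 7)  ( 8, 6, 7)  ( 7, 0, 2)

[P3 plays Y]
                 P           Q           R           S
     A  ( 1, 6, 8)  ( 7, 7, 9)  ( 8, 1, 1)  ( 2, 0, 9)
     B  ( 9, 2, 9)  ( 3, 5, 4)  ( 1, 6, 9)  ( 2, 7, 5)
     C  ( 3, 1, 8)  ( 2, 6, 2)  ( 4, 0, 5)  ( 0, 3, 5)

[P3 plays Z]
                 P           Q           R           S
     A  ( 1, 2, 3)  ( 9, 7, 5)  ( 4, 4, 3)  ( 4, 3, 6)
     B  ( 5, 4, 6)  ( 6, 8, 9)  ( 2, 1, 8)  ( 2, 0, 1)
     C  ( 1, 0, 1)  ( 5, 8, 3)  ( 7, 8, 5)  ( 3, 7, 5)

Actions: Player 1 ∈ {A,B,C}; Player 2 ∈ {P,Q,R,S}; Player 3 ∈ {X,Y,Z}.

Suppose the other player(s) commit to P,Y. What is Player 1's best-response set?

u_1(A vs P,Y) = 1
u_1(B vs P,Y) = 9
u_1(C vs P,Y) = 3
max payoff 9 at {B}

BR_1 = {B}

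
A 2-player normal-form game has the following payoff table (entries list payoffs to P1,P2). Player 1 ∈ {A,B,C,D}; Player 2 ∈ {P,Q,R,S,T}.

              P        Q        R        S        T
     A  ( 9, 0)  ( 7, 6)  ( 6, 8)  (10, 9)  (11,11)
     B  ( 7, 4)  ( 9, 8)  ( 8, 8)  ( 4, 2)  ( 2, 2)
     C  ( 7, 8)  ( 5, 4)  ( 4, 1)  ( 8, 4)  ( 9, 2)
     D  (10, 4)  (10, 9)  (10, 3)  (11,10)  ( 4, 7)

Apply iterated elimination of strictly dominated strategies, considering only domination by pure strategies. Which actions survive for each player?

P1 drop B (D beats it: P:10>7 Q:10>9 R:10>8 S:11>4 T:4>2)
P1 drop C (A beats it: P:9>7 Q:7>5 R:6>4 S:10>8 T:11>9)
P2 drop P (Q beats it: A:6>0 D:9>4)
P2 drop Q (S beats it: A:9>6 D:10>9)
P2 drop R (S beats it: A:9>8 D:10>3)
P1→{A,D} P2→{S,T}

Remaining: P1:{A,D} P2:{S,T}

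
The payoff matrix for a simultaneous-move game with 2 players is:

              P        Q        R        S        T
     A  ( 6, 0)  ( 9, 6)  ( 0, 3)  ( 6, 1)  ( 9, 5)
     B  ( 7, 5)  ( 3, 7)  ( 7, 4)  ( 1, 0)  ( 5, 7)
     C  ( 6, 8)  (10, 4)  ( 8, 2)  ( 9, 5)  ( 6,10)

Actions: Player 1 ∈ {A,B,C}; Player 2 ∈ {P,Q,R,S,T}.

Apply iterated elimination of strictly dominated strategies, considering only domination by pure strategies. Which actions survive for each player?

IESDS → P1:{A,C} P2:{Q,T}

P2 drop P (T beats it: A:5>0 B:7>5 C:10>8)
P1 drop B (C beats it: Q:10>3 R:8>7 S:9>1 T:6>5)
P2 drop R (Q beats it: A:6>3 C:4>2)
P2 drop S (T beats it: A:5>1 C:10>5)
P1→{A,C} P2→{Q,T}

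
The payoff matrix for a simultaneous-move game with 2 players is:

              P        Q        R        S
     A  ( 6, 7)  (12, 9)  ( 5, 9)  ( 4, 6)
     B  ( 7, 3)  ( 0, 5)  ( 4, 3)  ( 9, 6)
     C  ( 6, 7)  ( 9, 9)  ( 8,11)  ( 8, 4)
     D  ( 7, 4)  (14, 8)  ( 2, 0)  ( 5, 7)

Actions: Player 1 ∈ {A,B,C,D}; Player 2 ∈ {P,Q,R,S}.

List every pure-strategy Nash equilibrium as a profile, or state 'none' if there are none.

Nash profiles: (B,S), (C,R), (D,Q)

(A,P): not NE [P1→D gives 7>6; P2→R gives 9>7]
(A,Q): not NE [P1→D gives 14>12]
(A,R): not NE [P1→C gives 8>5]
(A,S): not NE [P1→B gives 9>4; P2→R gives 9>6]
(B,P): not NE [P2→S gives 6>3]
(B,Q): not NE [P1→D gives 14>0; P2→S gives 6>5]
(B,R): not NE [P1→C gives 8>4; P2→S gives 6>3]
(B,S): NE
(C,P): not NE [P1→D gives 7>6; P2→R gives 11>7]
(C,Q): not NE [P1→D gives 14>9; P2→R gives 11>9]
(C,R): NE
(C,S): not NE [P1→B gives 9>8; P2→R gives 11>4]
(D,P): not NE [P2→Q gives 8>4]
(D,Q): NE
(D,R): not NE [P1→C gives 8>2; P2→Q gives 8>0]
(D,S): not NE [P1→B gives 9>5; P2→Q gives 8>7]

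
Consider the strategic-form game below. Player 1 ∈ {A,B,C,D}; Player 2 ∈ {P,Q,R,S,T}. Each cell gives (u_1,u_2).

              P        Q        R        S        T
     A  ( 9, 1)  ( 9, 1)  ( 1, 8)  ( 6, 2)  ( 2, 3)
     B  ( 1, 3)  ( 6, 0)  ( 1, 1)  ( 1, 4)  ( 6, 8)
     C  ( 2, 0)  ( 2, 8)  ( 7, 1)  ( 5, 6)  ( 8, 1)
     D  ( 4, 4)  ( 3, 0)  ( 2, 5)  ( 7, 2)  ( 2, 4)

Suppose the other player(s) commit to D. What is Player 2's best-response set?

u_2(P vs D) = 4
u_2(Q vs D) = 0
u_2(R vs D) = 5
u_2(S vs D) = 2
u_2(T vs D) = 4
max payoff 5 at {R}

argmax u_2 = {R}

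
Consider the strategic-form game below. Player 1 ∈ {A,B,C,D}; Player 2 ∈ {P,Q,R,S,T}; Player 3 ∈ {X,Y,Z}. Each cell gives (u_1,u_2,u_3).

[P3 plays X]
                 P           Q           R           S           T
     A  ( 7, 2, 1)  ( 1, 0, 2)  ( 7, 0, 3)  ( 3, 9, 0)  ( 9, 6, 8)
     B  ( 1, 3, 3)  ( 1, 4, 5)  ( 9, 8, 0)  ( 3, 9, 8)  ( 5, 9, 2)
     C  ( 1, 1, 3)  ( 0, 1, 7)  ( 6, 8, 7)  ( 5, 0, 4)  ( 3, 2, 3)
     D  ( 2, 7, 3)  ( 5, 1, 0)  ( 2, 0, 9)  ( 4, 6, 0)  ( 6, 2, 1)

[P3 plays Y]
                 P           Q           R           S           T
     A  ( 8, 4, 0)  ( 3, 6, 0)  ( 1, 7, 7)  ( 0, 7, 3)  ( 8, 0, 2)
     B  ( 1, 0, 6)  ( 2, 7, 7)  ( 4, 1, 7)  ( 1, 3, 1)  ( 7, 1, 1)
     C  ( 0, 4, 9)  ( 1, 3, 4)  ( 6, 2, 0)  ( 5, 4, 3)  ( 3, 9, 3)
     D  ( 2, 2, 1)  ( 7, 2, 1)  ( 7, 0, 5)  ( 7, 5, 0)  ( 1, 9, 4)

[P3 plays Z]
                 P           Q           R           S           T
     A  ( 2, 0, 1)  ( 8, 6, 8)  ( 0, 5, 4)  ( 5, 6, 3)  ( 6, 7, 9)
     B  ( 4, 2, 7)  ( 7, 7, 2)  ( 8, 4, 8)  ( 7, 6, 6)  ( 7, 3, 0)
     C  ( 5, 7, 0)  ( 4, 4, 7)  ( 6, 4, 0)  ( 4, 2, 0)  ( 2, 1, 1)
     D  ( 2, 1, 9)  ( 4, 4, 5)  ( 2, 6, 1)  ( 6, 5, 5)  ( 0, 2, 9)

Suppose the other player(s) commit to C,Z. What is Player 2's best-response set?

u_2(P vs C,Z) = 7
u_2(Q vs C,Z) = 4
u_2(R vs C,Z) = 4
u_2(S vs C,Z) = 2
u_2(T vs C,Z) = 1
max payoff 7 at {P}

P2 best: {P}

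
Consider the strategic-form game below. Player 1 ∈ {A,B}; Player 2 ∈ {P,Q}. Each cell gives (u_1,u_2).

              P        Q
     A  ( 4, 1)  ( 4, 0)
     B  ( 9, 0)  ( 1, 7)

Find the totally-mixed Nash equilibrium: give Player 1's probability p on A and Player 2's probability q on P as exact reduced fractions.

P1 indiff ⇒ q·4+(1-q)·4 = q·9+(1-q)·1 ⇒ q(-5) = (1-q)(-3) ⇒ q = 3/8
P2 indiff ⇒ p·1+(1-p)·0 = p·0+(1-p)·7 ⇒ p(1) = (1-p)(7) ⇒ p = 7/8

(p,q) = (7/8, 3/8)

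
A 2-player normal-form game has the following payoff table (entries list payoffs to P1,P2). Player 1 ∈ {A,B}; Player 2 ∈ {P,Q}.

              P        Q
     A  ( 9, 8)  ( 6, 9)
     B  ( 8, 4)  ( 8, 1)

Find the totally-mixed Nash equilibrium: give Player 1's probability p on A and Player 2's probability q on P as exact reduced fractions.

p=3/4, q=2/3

P1 indiff ⇒ q·9+(1-q)·6 = q·8+(1-q)·8 ⇒ q(1) = (1-q)(2) ⇒ q = 2/3
P2 indiff ⇒ p·8+(1-p)·4 = p·9+(1-p)·1 ⇒ p(-1) = (1-p)(-3) ⇒ p = 3/4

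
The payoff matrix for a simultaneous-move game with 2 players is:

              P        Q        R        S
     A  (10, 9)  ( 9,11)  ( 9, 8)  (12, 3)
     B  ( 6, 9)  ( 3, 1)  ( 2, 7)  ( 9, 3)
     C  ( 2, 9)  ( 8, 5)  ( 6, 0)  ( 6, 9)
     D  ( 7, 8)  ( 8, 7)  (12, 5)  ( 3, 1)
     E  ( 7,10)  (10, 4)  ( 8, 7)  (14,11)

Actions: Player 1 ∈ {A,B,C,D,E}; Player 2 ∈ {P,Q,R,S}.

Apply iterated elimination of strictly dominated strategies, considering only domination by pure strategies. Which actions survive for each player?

Survivors P1:{A,E} P2:{P,Q,S}

P1 drop B (A beats it: P:10>6 Q:9>3 R:9>2 S:12>9)
P1 drop C (A beats it: P:10>2 Q:9>8 R:9>6 S:12>6)
P2 drop R (P beats it: A:9>8 D:8>5 E:10>7)
P1 drop D (A beats it: P:10>7 Q:9>8 S:12>3)
P1→{A,E} P2→{P,Q,S}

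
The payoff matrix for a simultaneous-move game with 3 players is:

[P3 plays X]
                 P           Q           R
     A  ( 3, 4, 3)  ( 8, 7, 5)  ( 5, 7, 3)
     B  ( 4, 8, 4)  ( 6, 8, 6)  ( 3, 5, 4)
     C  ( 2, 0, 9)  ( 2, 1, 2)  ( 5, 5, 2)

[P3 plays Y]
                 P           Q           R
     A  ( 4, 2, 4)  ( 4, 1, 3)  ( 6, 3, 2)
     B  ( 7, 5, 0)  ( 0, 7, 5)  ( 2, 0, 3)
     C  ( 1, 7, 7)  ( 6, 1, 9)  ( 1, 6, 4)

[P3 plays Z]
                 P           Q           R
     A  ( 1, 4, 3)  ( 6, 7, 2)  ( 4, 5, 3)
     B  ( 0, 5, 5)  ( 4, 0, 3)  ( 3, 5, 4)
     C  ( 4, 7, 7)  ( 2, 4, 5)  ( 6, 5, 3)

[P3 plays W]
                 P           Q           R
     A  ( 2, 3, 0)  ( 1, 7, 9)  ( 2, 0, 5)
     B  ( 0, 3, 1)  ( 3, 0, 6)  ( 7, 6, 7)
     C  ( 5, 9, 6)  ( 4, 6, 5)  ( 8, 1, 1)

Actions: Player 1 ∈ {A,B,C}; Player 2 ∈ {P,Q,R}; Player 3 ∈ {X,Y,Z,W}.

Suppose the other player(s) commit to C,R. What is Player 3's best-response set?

argmax u_3 = {Y}

u_3(X vs C,R) = 2
u_3(Y vs C,R) = 4
u_3(Z vs C,R) = 3
u_3(W vs C,R) = 1
max payoff 4 at {Y}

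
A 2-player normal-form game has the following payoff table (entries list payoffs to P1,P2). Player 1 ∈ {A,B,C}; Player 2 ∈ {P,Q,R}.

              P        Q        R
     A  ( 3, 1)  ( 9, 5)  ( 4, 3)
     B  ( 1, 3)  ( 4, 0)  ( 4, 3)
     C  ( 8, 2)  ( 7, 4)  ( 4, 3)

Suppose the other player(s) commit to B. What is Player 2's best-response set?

u_2(P vs B) = 3
u_2(Q vs B) = 0
u_2(R vs B) = 3
max payoff 3 at {P,R}

P2 best: {P,R}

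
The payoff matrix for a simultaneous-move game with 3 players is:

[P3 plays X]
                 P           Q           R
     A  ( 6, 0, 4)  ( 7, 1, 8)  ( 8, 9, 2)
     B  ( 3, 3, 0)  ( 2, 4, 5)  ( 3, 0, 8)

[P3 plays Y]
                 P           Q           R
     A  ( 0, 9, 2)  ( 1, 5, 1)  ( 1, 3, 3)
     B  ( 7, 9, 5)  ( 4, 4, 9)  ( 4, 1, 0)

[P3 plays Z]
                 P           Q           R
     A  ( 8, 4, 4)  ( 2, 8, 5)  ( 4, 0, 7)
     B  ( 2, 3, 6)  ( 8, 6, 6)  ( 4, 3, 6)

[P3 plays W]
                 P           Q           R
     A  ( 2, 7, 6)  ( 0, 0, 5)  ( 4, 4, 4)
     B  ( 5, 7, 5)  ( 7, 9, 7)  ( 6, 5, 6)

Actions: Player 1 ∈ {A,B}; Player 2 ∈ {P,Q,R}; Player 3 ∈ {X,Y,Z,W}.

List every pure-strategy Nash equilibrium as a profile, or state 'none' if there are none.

Equilibria: none

(A,P,X): not NE [P2→R gives 9>0; P3→W gives 6>4]
(A,P,Y): not NE [P1→B gives 7>0; P3→W gives 6>2]
(A,P,Z): not NE [P2→Q gives 8>4; P3→W gives 6>4]
(A,P,W): not NE [P1→B gives 5>2]
(A,Q,X): not NE [P2→R gives 9>1]
(A,Q,Y): not NE [P1→B gives 4>1; P2→P gives 9>5; P3→X gives 8>1]
(A,Q,Z): not NE [P1→B gives 8>2; P3→X gives 8>5]
(A,Q,W): not NE [P1→B gives 7>0; P2→P gives 7>0; P3→X gives 8>5]
(A,R,X): not NE [P3→Z gives 7>2]
(A,R,Y): not NE [P1→B gives 4>1; P2→P gives 9>3; P3→Z gives 7>3]
(A,R,Z): not NE [P2→Q gives 8>0]
(A,R,W): not NE [P1→B gives 6>4; P2→P gives 7>4; P3→Z gives 7>4]
(B,P,X): not NE [P1→A gives 6>3; P2→Q gives 4>3; P3→Z gives 6>0]
(B,P,Y): not NE [P3→Z gives 6>5]
(B,P,Z): not NE [P1→A gives 8>2; P2→Q gives 6>3]
(B,P,W): not NE [P2→Q gives 9>7; P3→Z gives 6>5]
(B,Q,X): not NE [P1→A gives 7>2; P3→Y gives 9>5]
(B,Q,Y): not NE [P2→P gives 9>4]
(B,Q,Z): not NE [P3→Y gives 9>6]
(B,Q,W): not NE [P3→Y gives 9>7]
(B,R,X): not NE [P1→A gives 8>3; P2→Q gives 4>0]
(B,R,Y): not NE [P2→P gives 9>1; P3→X gives 8>0]
(B,R,Z): not NE [P2→Q gives 6>3; P3→X gives 8>6]
(B,R,W): not NE [P2→Q gives 9>5; P3→X gives 8>6]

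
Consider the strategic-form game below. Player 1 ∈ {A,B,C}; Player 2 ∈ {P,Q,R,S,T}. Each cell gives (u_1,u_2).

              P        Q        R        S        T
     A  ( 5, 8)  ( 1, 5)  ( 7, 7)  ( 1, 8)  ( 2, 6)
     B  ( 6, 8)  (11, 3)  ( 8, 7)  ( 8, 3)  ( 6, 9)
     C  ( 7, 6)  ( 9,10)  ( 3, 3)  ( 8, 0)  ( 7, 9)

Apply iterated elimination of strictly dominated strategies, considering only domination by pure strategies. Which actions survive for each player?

P1 drop A (B beats it: P:6>5 Q:11>1 R:8>7 S:8>1 T:6>2)
P2 drop P (T beats it: B:9>8 C:9>6)
P2 drop R (T beats it: B:9>7 C:9>3)
P2 drop S (T beats it: B:9>3 C:9>0)
P1→{B,C} P2→{Q,T}

Remaining: P1:{B,C} P2:{Q,T}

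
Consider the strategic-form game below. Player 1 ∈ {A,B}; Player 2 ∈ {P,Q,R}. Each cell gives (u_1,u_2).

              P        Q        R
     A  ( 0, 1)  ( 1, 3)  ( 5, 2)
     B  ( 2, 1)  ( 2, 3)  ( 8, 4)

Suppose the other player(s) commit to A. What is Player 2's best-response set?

u_2(P vs A) = 1
u_2(Q vs A) = 3
u_2(R vs A) = 2
max payoff 3 at {Q}

P2 best: {Q}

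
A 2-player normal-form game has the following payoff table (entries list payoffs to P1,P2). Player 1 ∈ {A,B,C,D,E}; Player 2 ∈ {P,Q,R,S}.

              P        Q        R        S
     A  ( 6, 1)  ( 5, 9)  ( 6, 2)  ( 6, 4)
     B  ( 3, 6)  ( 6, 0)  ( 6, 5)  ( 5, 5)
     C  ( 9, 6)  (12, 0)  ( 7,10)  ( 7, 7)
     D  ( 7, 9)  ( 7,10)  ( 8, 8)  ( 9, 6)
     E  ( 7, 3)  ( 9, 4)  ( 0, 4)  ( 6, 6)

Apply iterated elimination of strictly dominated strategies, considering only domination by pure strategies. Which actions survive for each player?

P1 drop A (C beats it: P:9>6 Q:12>5 R:7>6 S:7>6)
P1 drop B (C beats it: P:9>3 Q:12>6 R:7>6 S:7>5)
P1 drop E (C beats it: P:9>7 Q:12>9 R:7>0 S:7>6)
P2 drop S (R beats it: C:10>7 D:8>6)
P1→{C,D} P2→{P,Q,R}

Survivors P1:{C,D} P2:{P,Q,R}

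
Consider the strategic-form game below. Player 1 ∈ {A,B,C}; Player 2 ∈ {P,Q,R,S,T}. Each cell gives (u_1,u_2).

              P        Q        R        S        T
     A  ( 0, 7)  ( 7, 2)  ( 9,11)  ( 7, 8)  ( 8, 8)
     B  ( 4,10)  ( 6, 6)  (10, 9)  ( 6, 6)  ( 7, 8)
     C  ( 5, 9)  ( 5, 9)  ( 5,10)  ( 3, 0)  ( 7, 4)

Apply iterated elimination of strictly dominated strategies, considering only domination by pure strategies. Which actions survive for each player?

P2 drop Q (R beats it: A:11>2 B:9>6 C:10>9)
P2 drop S (R beats it: A:11>8 B:9>6 C:10>0)
P2 drop T (R beats it: A:11>8 B:9>8 C:10>4)
P1 drop A (B beats it: P:4>0 R:10>9)
P1→{B,C} P2→{P,R}

Remaining: P1:{B,C} P2:{P,R}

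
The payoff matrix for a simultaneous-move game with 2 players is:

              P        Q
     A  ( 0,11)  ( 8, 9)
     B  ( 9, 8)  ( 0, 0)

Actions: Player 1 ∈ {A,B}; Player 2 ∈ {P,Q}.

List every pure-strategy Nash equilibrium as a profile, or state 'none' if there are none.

(A,P): not NE [P1→B gives 9>0]
(A,Q): not NE [P2→P gives 11>9]
(B,P): NE
(B,Q): not NE [P1→A gives 8>0; P2→P gives 8>0]

Nash profiles: (B,P)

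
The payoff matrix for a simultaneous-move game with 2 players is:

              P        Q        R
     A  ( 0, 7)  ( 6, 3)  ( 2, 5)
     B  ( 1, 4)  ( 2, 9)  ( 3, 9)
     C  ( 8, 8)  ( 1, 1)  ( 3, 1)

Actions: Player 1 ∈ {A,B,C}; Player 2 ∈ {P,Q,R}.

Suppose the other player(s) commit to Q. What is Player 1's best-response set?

u_1(A vs Q) = 6
u_1(B vs Q) = 2
u_1(C vs Q) = 1
max payoff 6 at {A}

argmax u_1 = {A}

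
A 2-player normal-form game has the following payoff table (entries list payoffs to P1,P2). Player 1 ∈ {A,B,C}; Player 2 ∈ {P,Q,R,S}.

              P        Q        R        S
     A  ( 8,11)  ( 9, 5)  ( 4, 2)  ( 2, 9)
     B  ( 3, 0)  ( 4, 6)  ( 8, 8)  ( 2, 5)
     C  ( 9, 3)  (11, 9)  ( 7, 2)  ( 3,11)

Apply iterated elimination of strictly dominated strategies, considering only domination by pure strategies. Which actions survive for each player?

P1 drop A (C beats it: P:9>8 Q:11>9 R:7>4 S:3>2)
P2 drop P (Q beats it: B:6>0 C:9>3)
P1→{B,C} P2→{Q,R,S}

Remaining: P1:{B,C} P2:{Q,R,S}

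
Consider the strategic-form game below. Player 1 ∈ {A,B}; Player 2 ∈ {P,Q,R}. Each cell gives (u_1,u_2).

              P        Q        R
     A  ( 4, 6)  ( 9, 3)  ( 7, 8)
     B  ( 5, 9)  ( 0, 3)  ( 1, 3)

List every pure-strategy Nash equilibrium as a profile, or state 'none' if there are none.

(A,P): not NE [P1→B gives 5>4; P2→R gives 8>6]
(A,Q): not NE [P2→R gives 8>3]
(A,R): NE
(B,P): NE
(B,Q): not NE [P1→A gives 9>0; P2→P gives 9>3]
(B,R): not NE [P1→A gives 7>1; P2→P gives 9>3]

PSNE = {(A,R), (B,P)}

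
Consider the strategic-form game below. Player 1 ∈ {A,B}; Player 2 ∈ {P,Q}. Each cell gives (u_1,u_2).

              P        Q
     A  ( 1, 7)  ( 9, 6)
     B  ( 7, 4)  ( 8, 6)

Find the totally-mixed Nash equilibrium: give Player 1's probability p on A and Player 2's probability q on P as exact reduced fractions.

(p,q) = (2/3, 1/7)

P1 indiff ⇒ q·1+(1-q)·9 = q·7+(1-q)·8 ⇒ q(-6) = (1-q)(-1) ⇒ q = 1/7
P2 indiff ⇒ p·7+(1-p)·4 = p·6+(1-p)·6 ⇒ p(1) = (1-p)(2) ⇒ p = 2/3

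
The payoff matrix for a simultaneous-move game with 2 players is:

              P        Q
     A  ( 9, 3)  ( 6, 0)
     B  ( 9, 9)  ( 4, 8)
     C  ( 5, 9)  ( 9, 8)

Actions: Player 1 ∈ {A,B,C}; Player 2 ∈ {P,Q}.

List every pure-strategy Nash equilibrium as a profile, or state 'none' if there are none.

(A,P): NE
(A,Q): not NE [P1→C gives 9>6; P2→P gives 3>0]
(B,P): NE
(B,Q): not NE [P1→C gives 9>4; P2→P gives 9>8]
(C,P): not NE [P1→B gives 9>5]
(C,Q): not NE [P2→P gives 9>8]

PSNE = {(A,P), (B,P)}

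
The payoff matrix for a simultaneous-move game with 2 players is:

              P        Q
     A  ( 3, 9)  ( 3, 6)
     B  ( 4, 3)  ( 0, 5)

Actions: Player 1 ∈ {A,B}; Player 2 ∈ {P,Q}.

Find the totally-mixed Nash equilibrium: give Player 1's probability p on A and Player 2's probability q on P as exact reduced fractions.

P1 indiff ⇒ q·3+(1-q)·3 = q·4+(1-q)·0 ⇒ q(-1) = (1-q)(-3) ⇒ q = 3/4
P2 indiff ⇒ p·9+(1-p)·3 = p·6+(1-p)·5 ⇒ p(3) = (1-p)(2) ⇒ p = 2/5

(p,q) = (2/5, 3/4)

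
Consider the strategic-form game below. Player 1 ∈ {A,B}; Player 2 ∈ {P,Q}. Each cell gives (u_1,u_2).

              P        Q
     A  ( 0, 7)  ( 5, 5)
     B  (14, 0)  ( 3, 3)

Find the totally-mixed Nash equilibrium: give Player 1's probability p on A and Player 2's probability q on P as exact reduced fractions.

P1 indiff ⇒ q·0+(1-q)·5 = q·14+(1-q)·3 ⇒ q(-14) = (1-q)(-2) ⇒ q = 1/8
P2 indiff ⇒ p·7+(1-p)·0 = p·5+(1-p)·3 ⇒ p(2) = (1-p)(3) ⇒ p = 3/5

(p,q) = (3/5, 1/8)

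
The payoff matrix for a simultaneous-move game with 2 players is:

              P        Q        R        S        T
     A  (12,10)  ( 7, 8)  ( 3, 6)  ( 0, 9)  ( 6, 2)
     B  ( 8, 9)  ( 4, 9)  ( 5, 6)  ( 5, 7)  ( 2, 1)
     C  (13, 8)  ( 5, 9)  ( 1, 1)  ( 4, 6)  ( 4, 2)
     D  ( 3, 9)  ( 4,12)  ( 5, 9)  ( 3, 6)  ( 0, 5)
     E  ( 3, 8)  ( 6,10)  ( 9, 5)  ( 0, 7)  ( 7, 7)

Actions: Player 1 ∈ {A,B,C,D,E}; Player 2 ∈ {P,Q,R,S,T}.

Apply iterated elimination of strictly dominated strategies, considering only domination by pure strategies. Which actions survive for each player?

Survivors P1:{A,C} P2:{P,Q}

P2 drop R (Q beats it: A:8>6 B:9>6 C:9>1 D:12>9 E:10>5)
P1 drop D (C beats it: P:13>3 Q:5>4 S:4>3 T:4>0)
P2 drop S (P beats it: A:10>9 B:9>7 C:8>6 E:8>7)
P1 drop B (A beats it: P:12>8 Q:7>4 T:6>2)
P2 drop T (P beats it: A:10>2 C:8>2 E:8>7)
P1 drop E (A beats it: P:12>3 Q:7>6)
P1→{A,C} P2→{P,Q}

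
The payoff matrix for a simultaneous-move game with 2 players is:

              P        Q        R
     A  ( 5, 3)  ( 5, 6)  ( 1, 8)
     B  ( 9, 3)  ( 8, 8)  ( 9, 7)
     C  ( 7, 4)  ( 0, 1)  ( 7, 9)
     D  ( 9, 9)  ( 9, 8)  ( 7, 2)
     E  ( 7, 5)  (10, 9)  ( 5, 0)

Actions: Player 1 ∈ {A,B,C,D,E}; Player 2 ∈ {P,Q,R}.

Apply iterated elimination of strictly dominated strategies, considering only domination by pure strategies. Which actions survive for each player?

P1 drop A (B beats it: P:9>5 Q:8>5 R:9>1)
P1 drop C (B beats it: P:9>7 Q:8>0 R:9>7)
P2 drop R (Q beats it: B:8>7 D:8>2 E:9>0)
P1→{B,D,E} P2→{P,Q}

Remaining: P1:{B,D,E} P2:{P,Q}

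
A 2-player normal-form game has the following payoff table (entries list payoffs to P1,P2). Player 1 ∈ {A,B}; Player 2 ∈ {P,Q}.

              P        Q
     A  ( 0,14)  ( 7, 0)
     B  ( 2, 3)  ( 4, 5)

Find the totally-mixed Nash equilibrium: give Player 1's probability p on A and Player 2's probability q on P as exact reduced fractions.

P1 mixes 1/8 on A; P2 mixes 3/5 on P

P1 indiff ⇒ q·0+(1-q)·7 = q·2+(1-q)·4 ⇒ q(-2) = (1-q)(-3) ⇒ q = 3/5
P2 indiff ⇒ p·14+(1-p)·3 = p·0+(1-p)·5 ⇒ p(14) = (1-p)(2) ⇒ p = 1/8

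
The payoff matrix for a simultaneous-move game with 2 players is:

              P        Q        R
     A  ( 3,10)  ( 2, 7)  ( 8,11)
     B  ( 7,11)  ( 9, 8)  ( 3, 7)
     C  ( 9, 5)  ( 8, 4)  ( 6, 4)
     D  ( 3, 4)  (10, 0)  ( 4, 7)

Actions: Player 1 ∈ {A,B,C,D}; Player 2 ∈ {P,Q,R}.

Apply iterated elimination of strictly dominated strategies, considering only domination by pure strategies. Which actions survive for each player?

P2 drop Q (P beats it: A:10>7 B:11>8 C:5>4 D:4>0)
P1 drop B (C beats it: P:9>7 R:6>3)
P1 drop D (C beats it: P:9>3 R:6>4)
P1→{A,C} P2→{P,R}

Remaining: P1:{A,C} P2:{P,R}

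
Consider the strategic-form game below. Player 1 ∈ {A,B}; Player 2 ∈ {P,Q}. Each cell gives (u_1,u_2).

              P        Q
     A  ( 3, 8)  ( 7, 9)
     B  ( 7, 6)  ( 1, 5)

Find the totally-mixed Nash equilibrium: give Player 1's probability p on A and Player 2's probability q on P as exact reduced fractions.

P1 mixes 1/2 on A; P2 mixes 3/5 on P

P1 indiff ⇒ q·3+(1-q)·7 = q·7+(1-q)·1 ⇒ q(-4) = (1-q)(-6) ⇒ q = 3/5
P2 indiff ⇒ p·8+(1-p)·6 = p·9+(1-p)·5 ⇒ p(-1) = (1-p)(-1) ⇒ p = 1/2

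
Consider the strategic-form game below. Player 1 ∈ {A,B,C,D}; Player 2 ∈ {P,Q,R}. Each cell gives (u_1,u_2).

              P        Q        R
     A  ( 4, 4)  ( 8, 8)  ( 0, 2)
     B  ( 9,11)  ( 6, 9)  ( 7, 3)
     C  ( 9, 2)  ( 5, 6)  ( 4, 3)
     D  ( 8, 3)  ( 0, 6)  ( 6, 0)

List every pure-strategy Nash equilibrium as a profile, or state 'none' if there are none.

NE set: (A,Q), (B,P)

(A,P): not NE [P1→C gives 9>4; P2→Q gives 8>4]
(A,Q): NE
(A,R): not NE [P1→B gives 7>0; P2→Q gives 8>2]
(B,P): NE
(B,Q): not NE [P1→A gives 8>6; P2→P gives 11>9]
(B,R): not NE [P2→P gives 11>3]
(C,P): not NE [P2→Q gives 6>2]
(C,Q): not NE [P1→A gives 8>5]
(C,R): not NE [P1→B gives 7>4; P2→Q gives 6>3]
(D,P): not NE [P1→C gives 9>8; P2→Q gives 6>3]
(D,Q): not NE [P1→A gives 8>0]
(D,R): not NE [P1→B gives 7>6; P2→Q gives 6>0]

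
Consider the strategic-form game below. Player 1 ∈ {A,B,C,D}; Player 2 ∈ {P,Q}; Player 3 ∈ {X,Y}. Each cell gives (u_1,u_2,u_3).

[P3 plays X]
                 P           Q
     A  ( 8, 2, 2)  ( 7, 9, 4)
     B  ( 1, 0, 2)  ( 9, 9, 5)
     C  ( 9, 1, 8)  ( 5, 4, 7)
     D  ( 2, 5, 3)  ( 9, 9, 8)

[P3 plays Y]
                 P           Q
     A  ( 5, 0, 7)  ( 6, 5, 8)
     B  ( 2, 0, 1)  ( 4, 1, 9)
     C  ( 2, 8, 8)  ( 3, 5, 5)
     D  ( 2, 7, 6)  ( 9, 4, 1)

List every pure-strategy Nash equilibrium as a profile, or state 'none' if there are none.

(A,P,X): not NE [P1→C gives 9>8; P2→Q gives 9>2; P3→Y gives 7>2]
(A,P,Y): not NE [P2→Q gives 5>0]
(A,Q,X): not NE [P1→D gives 9>7; P3→Y gives 8>4]
(A,Q,Y): not NE [P1→D gives 9>6]
(B,P,X): not NE [P1→C gives 9>1; P2→Q gives 9>0]
(B,P,Y): not NE [P1→A gives 5>2; P2→Q gives 1>0; P3→X gives 2>1]
(B,Q,X): not NE [P3→Y gives 9>5]
(B,Q,Y): not NE [P1→D gives 9>4]
(C,P,X): not NE [P2→Q gives 4>1]
(C,P,Y): not NE [P1→A gives 5>2]
(C,Q,X): not NE [P1→D gives 9>5]
(C,Q,Y): not NE [P1→D gives 9>3; P2→P gives 8>5; P3→X gives 7>5]
(D,P,X): not NE [P1→C gives 9>2; P2→Q gives 9>5; P3→Y gives 6>3]
(D,P,Y): not NE [P1→A gives 5>2]
(D,Q,X): NE
(D,Q,Y): not NE [P2→P gives 7>4; P3→X gives 8>1]

NE set: (D,Q,X)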